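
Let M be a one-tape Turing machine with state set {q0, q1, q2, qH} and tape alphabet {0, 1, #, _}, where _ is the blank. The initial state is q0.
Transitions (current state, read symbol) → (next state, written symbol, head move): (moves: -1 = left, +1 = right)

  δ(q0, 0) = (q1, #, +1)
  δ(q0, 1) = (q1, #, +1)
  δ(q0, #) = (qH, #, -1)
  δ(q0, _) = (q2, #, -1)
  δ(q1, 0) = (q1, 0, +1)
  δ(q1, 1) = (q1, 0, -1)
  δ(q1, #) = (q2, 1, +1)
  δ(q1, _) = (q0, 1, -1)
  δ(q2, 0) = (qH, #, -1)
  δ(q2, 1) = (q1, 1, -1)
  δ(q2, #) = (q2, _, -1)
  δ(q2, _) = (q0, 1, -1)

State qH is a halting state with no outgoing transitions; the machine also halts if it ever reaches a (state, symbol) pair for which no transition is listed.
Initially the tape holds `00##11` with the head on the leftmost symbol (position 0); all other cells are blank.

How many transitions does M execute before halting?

q0 | [0]0##11   read 0 → write #, move +1, go to q1
q1 | #[0]##11   read 0 → write 0, move +1, go to q1
q1 | #0[#]#11   read # → write 1, move +1, go to q2
q2 | #01[#]11   read # → write _, move -1, go to q2
q2 | #0[1]_11   read 1 → write 1, move -1, go to q1
q1 | #[0]1_11   read 0 → write 0, move +1, go to q1
q1 | #0[1]_11   read 1 → write 0, move -1, go to q1
q1 | #[0]0_11   read 0 → write 0, move +1, go to q1
q1 | #0[0]_11   read 0 → write 0, move +1, go to q1
q1 | #00[_]11   read _ → write 1, move -1, go to q0
q0 | #0[0]111   read 0 → write #, move +1, go to q1
q1 | #0#[1]11   read 1 → write 0, move -1, go to q1
q1 | #0[#]011   read # → write 1, move +1, go to q2
q2 | #01[0]11   read 0 → write #, move -1, go to qH
qH | #0[1]#11
M halts after 14 transitions.

14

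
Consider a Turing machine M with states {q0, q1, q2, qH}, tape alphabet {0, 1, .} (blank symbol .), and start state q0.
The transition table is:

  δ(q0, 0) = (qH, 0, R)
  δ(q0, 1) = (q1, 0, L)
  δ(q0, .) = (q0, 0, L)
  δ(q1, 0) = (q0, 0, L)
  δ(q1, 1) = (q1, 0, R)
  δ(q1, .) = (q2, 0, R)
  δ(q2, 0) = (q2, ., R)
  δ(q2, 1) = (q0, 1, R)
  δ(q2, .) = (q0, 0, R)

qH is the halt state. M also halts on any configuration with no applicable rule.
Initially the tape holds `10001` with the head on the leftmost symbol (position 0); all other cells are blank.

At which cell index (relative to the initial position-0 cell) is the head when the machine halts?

7

state=q0 head=0 tape=.[1]0001...   (q0,1)→(q1,0,L)
state=q1 head=-1 tape=[.]00001...   (q1,.)→(q2,0,R)
state=q2 head=0 tape=0[0]0001...   (q2,0)→(q2,.,R)
state=q2 head=1 tape=0.[0]001...   (q2,0)→(q2,.,R)
state=q2 head=2 tape=0..[0]01...   (q2,0)→(q2,.,R)
state=q2 head=3 tape=0...[0]1...   (q2,0)→(q2,.,R)
state=q2 head=4 tape=0....[1]...   (q2,1)→(q0,1,R)
state=q0 head=5 tape=0....1[.]..   (q0,.)→(q0,0,L)
state=q0 head=4 tape=0....[1]0..   (q0,1)→(q1,0,L)
state=q1 head=3 tape=0...[.]00..   (q1,.)→(q2,0,R)
state=q2 head=4 tape=0...0[0]0..   (q2,0)→(q2,.,R)
state=q2 head=5 tape=0...0.[0]..   (q2,0)→(q2,.,R)
state=q2 head=6 tape=0...0..[.].   (q2,.)→(q0,0,R)
state=q0 head=7 tape=0...0..0[.]   (q0,.)→(q0,0,L)
state=q0 head=6 tape=0...0..[0]0   (q0,0)→(qH,0,R)
state=qH head=7 tape=0...0..0[0]
At halt the head is at cell 7.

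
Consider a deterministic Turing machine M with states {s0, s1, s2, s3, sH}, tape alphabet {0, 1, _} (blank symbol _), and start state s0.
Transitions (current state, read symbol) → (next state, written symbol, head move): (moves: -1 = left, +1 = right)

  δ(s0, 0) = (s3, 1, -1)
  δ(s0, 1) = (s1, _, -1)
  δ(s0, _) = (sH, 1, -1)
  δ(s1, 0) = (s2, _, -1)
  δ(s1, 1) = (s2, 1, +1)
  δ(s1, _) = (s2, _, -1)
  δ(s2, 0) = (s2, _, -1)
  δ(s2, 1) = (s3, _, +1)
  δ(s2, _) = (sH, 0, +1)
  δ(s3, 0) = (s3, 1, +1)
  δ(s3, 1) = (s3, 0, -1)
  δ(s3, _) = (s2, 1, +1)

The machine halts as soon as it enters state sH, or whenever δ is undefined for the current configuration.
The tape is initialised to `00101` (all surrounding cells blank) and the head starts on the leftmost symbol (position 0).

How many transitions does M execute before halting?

19

s0 | _[0]0101___   read 0 → write 1, move -1, go to s3
s3 | [_]10101___   read _ → write 1, move +1, go to s2
s2 | 1[1]0101___   read 1 → write _, move +1, go to s3
s3 | 1_[0]101___   read 0 → write 1, move +1, go to s3
s3 | 1_1[1]01___   read 1 → write 0, move -1, go to s3
s3 | 1_[1]001___   read 1 → write 0, move -1, go to s3
s3 | 1[_]0001___   read _ → write 1, move +1, go to s2
s2 | 11[0]001___   read 0 → write _, move -1, go to s2
s2 | 1[1]_001___   read 1 → write _, move +1, go to s3
s3 | 1_[_]001___   read _ → write 1, move +1, go to s2
s2 | 1_1[0]01___   read 0 → write _, move -1, go to s2
s2 | 1_[1]_01___   read 1 → write _, move +1, go to s3
s3 | 1__[_]01___   read _ → write 1, move +1, go to s2
s2 | 1__1[0]1___   read 0 → write _, move -1, go to s2
s2 | 1__[1]_1___   read 1 → write _, move +1, go to s3
s3 | 1___[_]1___   read _ → write 1, move +1, go to s2
s2 | 1___1[1]___   read 1 → write _, move +1, go to s3
s3 | 1___1_[_]__   read _ → write 1, move +1, go to s2
s2 | 1___1_1[_]_   read _ → write 0, move +1, go to sH
sH | 1___1_10[_]
M halts after 19 transitions.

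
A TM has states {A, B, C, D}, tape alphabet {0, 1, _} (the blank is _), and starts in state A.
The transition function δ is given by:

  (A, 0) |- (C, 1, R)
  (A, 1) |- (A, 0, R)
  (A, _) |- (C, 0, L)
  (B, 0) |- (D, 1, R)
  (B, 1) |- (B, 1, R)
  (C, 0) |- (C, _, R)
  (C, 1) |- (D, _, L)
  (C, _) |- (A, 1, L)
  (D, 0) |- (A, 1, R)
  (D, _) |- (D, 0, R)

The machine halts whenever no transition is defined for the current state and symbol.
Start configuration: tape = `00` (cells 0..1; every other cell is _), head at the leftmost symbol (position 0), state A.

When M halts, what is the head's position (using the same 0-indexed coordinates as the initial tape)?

3

A | _[0]0___   read 0 → write 1, move R, go to C
C | _1[0]___   read 0 → write _, move R, go to C
C | _1_[_]__   read _ → write 1, move L, go to A
A | _1[_]1__   read _ → write 0, move L, go to C
C | _[1]01__   read 1 → write _, move L, go to D
D | [_]_01__   read _ → write 0, move R, go to D
D | 0[_]01__   read _ → write 0, move R, go to D
D | 00[0]1__   read 0 → write 1, move R, go to A
A | 001[1]__   read 1 → write 0, move R, go to A
A | 0010[_]_   read _ → write 0, move L, go to C
C | 001[0]0_   read 0 → write _, move R, go to C
C | 001_[0]_   read 0 → write _, move R, go to C
C | 001__[_]   read _ → write 1, move L, go to A
A | 001_[_]1   read _ → write 0, move L, go to C
C | 001[_]01   read _ → write 1, move L, go to A
A | 00[1]101   read 1 → write 0, move R, go to A
A | 000[1]01   read 1 → write 0, move R, go to A
A | 0000[0]1   read 0 → write 1, move R, go to C
C | 00001[1]   read 1 → write _, move L, go to D
D | 0000[1]_
At halt the head is at cell 3.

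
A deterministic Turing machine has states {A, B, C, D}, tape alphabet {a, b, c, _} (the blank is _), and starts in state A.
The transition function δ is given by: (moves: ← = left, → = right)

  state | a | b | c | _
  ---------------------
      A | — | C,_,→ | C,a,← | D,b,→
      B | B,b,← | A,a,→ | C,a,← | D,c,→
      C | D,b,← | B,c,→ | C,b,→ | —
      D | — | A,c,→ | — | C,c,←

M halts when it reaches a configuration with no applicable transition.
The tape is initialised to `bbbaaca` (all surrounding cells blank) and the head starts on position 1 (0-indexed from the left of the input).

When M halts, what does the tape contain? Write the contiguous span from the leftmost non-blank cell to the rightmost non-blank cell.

A | b[b]baaca   read b → write _, move →, go to C
C | b_[b]aaca   read b → write c, move →, go to B
B | b_c[a]aca   read a → write b, move ←, go to B
B | b_[c]baca   read c → write a, move ←, go to C
C | b[_]abaca
The non-blank tape span at halt is b_abaca.

b_abaca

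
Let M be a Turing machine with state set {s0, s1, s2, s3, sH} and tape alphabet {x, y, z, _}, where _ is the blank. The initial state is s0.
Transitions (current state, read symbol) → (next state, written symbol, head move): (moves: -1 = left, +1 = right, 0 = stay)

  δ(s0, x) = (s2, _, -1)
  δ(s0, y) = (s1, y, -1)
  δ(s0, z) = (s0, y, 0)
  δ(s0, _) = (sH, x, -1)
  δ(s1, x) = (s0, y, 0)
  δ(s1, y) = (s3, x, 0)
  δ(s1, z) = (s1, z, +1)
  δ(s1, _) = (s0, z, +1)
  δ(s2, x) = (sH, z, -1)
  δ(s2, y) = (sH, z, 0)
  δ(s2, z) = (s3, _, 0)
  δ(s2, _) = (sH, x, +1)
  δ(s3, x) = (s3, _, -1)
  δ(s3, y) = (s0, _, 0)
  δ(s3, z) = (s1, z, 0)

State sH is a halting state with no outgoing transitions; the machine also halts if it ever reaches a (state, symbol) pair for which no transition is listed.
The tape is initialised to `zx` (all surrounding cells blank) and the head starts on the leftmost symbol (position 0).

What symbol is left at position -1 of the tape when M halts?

z

s0 | _[z]x   read z → write y, move 0, go to s0
s0 | _[y]x   read y → write y, move -1, go to s1
s1 | [_]yx   read _ → write z, move +1, go to s0
s0 | z[y]x   read y → write y, move -1, go to s1
s1 | [z]yx   read z → write z, move +1, go to s1
s1 | z[y]x   read y → write x, move 0, go to s3
s3 | z[x]x   read x → write _, move -1, go to s3
s3 | [z]_x   read z → write z, move 0, go to s1
s1 | [z]_x   read z → write z, move +1, go to s1
s1 | z[_]x   read _ → write z, move +1, go to s0
s0 | zz[x]   read x → write _, move -1, go to s2
s2 | z[z]_   read z → write _, move 0, go to s3
s3 | z[_]_
Cell -1 holds z when M halts.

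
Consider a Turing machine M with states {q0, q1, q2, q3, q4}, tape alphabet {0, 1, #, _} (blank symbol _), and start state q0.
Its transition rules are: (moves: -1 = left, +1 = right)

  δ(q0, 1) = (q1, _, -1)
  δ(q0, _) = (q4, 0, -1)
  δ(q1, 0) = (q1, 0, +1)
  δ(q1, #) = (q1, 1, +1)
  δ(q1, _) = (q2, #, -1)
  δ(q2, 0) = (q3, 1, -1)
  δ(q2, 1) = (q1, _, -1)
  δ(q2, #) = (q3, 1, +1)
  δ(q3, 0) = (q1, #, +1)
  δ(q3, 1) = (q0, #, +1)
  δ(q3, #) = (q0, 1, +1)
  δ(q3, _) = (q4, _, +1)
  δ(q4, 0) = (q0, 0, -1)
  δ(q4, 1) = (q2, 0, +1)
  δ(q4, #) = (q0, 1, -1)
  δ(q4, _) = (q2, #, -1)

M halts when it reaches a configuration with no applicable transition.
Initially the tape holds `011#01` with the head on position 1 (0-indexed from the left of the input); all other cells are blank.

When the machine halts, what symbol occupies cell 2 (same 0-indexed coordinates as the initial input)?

state=q0 head=1 tape=_0[1]1#01   (q0,1)→(q1,_,-1)
state=q1 head=0 tape=_[0]_1#01   (q1,0)→(q1,0,+1)
state=q1 head=1 tape=_0[_]1#01   (q1,_)→(q2,#,-1)
state=q2 head=0 tape=_[0]#1#01   (q2,0)→(q3,1,-1)
state=q3 head=-1 tape=[_]1#1#01   (q3,_)→(q4,_,+1)
state=q4 head=0 tape=_[1]#1#01   (q4,1)→(q2,0,+1)
state=q2 head=1 tape=_0[#]1#01   (q2,#)→(q3,1,+1)
state=q3 head=2 tape=_01[1]#01   (q3,1)→(q0,#,+1)
state=q0 head=3 tape=_01#[#]01
Cell 2 holds # when M halts.

#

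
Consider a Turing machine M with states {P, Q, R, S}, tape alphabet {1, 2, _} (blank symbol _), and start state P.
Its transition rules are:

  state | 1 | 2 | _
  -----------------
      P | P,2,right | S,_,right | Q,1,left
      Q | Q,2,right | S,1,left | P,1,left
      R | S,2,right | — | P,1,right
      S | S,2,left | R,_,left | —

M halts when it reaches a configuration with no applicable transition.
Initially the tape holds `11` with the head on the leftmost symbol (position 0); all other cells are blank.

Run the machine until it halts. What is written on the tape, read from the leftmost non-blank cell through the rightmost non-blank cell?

222_2

state=P head=0 tape=_[1]1__   (P,1)→(P,2,right)
state=P head=1 tape=_2[1]__   (P,1)→(P,2,right)
state=P head=2 tape=_22[_]_   (P,_)→(Q,1,left)
state=Q head=1 tape=_2[2]1_   (Q,2)→(S,1,left)
state=S head=0 tape=_[2]11_   (S,2)→(R,_,left)
state=R head=-1 tape=[_]_11_   (R,_)→(P,1,right)
state=P head=0 tape=1[_]11_   (P,_)→(Q,1,left)
state=Q head=-1 tape=[1]111_   (Q,1)→(Q,2,right)
state=Q head=0 tape=2[1]11_   (Q,1)→(Q,2,right)
state=Q head=1 tape=22[1]1_   (Q,1)→(Q,2,right)
state=Q head=2 tape=222[1]_   (Q,1)→(Q,2,right)
state=Q head=3 tape=2222[_]   (Q,_)→(P,1,left)
state=P head=2 tape=222[2]1   (P,2)→(S,_,right)
state=S head=3 tape=222_[1]   (S,1)→(S,2,left)
state=S head=2 tape=222[_]2
The non-blank tape span at halt is 222_2.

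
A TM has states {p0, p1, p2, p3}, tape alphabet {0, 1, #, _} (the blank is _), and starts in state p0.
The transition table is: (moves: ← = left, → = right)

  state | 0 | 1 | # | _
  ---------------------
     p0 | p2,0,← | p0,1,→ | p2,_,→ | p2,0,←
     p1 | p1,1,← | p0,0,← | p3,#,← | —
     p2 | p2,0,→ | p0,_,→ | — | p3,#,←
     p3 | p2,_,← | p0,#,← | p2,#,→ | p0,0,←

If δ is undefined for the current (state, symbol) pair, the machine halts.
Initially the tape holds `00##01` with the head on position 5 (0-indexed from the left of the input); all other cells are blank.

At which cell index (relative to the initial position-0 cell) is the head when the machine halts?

p0 | 00##0[1]_   read 1 → write 1, move →, go to p0
p0 | 00##01[_]   read _ → write 0, move ←, go to p2
p2 | 00##0[1]0   read 1 → write _, move →, go to p0
p0 | 00##0_[0]   read 0 → write 0, move ←, go to p2
p2 | 00##0[_]0   read _ → write #, move ←, go to p3
p3 | 00##[0]#0   read 0 → write _, move ←, go to p2
p2 | 00#[#]_#0
At halt the head is at cell 3.

3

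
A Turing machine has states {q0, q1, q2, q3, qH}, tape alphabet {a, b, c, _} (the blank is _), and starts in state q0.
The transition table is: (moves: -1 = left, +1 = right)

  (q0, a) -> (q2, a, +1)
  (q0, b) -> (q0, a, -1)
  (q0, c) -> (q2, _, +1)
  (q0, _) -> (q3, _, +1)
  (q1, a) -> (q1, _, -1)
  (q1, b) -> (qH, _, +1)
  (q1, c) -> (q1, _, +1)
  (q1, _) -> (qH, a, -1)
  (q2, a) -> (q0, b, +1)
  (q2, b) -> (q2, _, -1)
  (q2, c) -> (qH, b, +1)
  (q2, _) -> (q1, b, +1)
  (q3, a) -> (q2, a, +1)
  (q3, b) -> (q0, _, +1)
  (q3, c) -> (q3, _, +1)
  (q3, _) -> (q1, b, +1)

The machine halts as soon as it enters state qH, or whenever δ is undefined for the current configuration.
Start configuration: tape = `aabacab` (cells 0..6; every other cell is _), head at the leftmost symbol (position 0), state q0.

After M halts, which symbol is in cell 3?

state=q0 head=0 tape=[a]abacab___   (q0,a)→(q2,a,+1)
state=q2 head=1 tape=a[a]bacab___   (q2,a)→(q0,b,+1)
state=q0 head=2 tape=ab[b]acab___   (q0,b)→(q0,a,-1)
state=q0 head=1 tape=a[b]aacab___   (q0,b)→(q0,a,-1)
state=q0 head=0 tape=[a]aaacab___   (q0,a)→(q2,a,+1)
state=q2 head=1 tape=a[a]aacab___   (q2,a)→(q0,b,+1)
state=q0 head=2 tape=ab[a]acab___   (q0,a)→(q2,a,+1)
state=q2 head=3 tape=aba[a]cab___   (q2,a)→(q0,b,+1)
state=q0 head=4 tape=abab[c]ab___   (q0,c)→(q2,_,+1)
state=q2 head=5 tape=abab_[a]b___   (q2,a)→(q0,b,+1)
state=q0 head=6 tape=abab_b[b]___   (q0,b)→(q0,a,-1)
state=q0 head=5 tape=abab_[b]a___   (q0,b)→(q0,a,-1)
state=q0 head=4 tape=abab[_]aa___   (q0,_)→(q3,_,+1)
state=q3 head=5 tape=abab_[a]a___   (q3,a)→(q2,a,+1)
state=q2 head=6 tape=abab_a[a]___   (q2,a)→(q0,b,+1)
state=q0 head=7 tape=abab_ab[_]__   (q0,_)→(q3,_,+1)
state=q3 head=8 tape=abab_ab_[_]_   (q3,_)→(q1,b,+1)
state=q1 head=9 tape=abab_ab_b[_]   (q1,_)→(qH,a,-1)
state=qH head=8 tape=abab_ab_[b]a
Cell 3 holds b when M halts.

b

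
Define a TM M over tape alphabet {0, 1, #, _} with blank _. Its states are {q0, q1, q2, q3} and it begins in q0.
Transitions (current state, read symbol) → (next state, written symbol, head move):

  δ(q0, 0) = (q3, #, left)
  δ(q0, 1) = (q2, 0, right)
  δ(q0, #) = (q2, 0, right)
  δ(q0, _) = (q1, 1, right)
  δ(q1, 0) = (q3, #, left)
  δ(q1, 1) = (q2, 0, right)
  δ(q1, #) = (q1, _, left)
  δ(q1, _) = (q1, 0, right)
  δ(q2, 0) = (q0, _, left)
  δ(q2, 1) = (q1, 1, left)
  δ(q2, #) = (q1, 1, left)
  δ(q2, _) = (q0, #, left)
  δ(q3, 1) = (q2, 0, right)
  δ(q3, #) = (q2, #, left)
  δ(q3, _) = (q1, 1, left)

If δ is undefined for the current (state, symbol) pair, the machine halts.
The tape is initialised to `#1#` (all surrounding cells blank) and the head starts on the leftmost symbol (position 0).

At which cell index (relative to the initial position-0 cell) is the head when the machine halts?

-2

state=q0 head=0 tape=__[#]1#   (q0,#)→(q2,0,right)
state=q2 head=1 tape=__0[1]#   (q2,1)→(q1,1,left)
state=q1 head=0 tape=__[0]1#   (q1,0)→(q3,#,left)
state=q3 head=-1 tape=_[_]#1#   (q3,_)→(q1,1,left)
state=q1 head=-2 tape=[_]1#1#   (q1,_)→(q1,0,right)
state=q1 head=-1 tape=0[1]#1#   (q1,1)→(q2,0,right)
state=q2 head=0 tape=00[#]1#   (q2,#)→(q1,1,left)
state=q1 head=-1 tape=0[0]11#   (q1,0)→(q3,#,left)
state=q3 head=-2 tape=[0]#11#
At halt the head is at cell -2.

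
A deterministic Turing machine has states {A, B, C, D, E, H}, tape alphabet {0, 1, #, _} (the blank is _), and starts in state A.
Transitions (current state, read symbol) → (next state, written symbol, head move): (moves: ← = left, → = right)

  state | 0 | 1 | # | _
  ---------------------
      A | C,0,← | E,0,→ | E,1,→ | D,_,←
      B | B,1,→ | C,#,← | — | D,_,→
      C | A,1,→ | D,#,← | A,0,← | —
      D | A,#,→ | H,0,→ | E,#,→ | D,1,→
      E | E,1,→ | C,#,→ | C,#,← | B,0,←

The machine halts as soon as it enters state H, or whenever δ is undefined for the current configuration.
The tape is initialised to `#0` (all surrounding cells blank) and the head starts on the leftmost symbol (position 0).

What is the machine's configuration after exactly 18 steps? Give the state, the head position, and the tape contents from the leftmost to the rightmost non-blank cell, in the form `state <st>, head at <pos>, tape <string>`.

A | _[#]0_   read # → write 1, move →, go to E
E | _1[0]_   read 0 → write 1, move →, go to E
E | _11[_]   read _ → write 0, move ←, go to B
B | _1[1]0   read 1 → write #, move ←, go to C
C | _[1]#0   read 1 → write #, move ←, go to D
D | [_]##0   read _ → write 1, move →, go to D
D | 1[#]#0   read # → write #, move →, go to E
E | 1#[#]0   read # → write #, move ←, go to C
C | 1[#]#0   read # → write 0, move ←, go to A
A | [1]0#0   read 1 → write 0, move →, go to E
E | 0[0]#0   read 0 → write 1, move →, go to E
E | 01[#]0   read # → write #, move ←, go to C
C | 0[1]#0   read 1 → write #, move ←, go to D
D | [0]##0   read 0 → write #, move →, go to A
A | #[#]#0   read # → write 1, move →, go to E
E | #1[#]0   read # → write #, move ←, go to C
C | #[1]#0   read 1 → write #, move ←, go to D
D | [#]##0   read # → write #, move →, go to E
E | #[#]#0
After 18 steps: state E, head at 0, tape ###0.

state E, head at 0, tape ###0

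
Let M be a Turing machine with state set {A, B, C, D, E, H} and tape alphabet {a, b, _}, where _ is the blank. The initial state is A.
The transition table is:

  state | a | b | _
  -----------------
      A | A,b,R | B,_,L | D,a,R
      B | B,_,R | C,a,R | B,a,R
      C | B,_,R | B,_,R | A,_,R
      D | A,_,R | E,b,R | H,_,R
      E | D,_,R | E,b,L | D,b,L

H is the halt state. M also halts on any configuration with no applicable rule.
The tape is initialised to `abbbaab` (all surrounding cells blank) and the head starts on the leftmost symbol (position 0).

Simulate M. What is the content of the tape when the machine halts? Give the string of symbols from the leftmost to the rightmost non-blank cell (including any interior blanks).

state=A head=0 tape=[a]bbbaab____   (A,a)→(A,b,R)
state=A head=1 tape=b[b]bbaab____   (A,b)→(B,_,L)
state=B head=0 tape=[b]_bbaab____   (B,b)→(C,a,R)
state=C head=1 tape=a[_]bbaab____   (C,_)→(A,_,R)
state=A head=2 tape=a_[b]baab____   (A,b)→(B,_,L)
state=B head=1 tape=a[_]_baab____   (B,_)→(B,a,R)
state=B head=2 tape=aa[_]baab____   (B,_)→(B,a,R)
state=B head=3 tape=aaa[b]aab____   (B,b)→(C,a,R)
state=C head=4 tape=aaaa[a]ab____   (C,a)→(B,_,R)
state=B head=5 tape=aaaa_[a]b____   (B,a)→(B,_,R)
state=B head=6 tape=aaaa__[b]____   (B,b)→(C,a,R)
state=C head=7 tape=aaaa__a[_]___   (C,_)→(A,_,R)
state=A head=8 tape=aaaa__a_[_]__   (A,_)→(D,a,R)
state=D head=9 tape=aaaa__a_a[_]_   (D,_)→(H,_,R)
state=H head=10 tape=aaaa__a_a_[_]
The non-blank tape span at halt is aaaa__a_a.

aaaa__a_a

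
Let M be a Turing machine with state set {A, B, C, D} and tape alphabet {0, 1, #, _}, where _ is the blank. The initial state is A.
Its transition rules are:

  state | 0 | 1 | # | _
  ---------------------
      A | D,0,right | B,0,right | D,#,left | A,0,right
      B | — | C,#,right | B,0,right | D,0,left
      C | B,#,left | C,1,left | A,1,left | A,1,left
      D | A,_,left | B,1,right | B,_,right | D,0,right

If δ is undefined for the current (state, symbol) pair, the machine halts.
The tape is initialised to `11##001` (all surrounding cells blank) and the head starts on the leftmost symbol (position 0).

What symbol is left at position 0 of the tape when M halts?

state=A head=0 tape=_[1]1##001   (A,1)→(B,0,right)
state=B head=1 tape=_0[1]##001   (B,1)→(C,#,right)
state=C head=2 tape=_0#[#]#001   (C,#)→(A,1,left)
state=A head=1 tape=_0[#]1#001   (A,#)→(D,#,left)
state=D head=0 tape=_[0]#1#001   (D,0)→(A,_,left)
state=A head=-1 tape=[_]_#1#001   (A,_)→(A,0,right)
state=A head=0 tape=0[_]#1#001   (A,_)→(A,0,right)
state=A head=1 tape=00[#]1#001   (A,#)→(D,#,left)
state=D head=0 tape=0[0]#1#001   (D,0)→(A,_,left)
state=A head=-1 tape=[0]_#1#001   (A,0)→(D,0,right)
state=D head=0 tape=0[_]#1#001   (D,_)→(D,0,right)
state=D head=1 tape=00[#]1#001   (D,#)→(B,_,right)
state=B head=2 tape=00_[1]#001   (B,1)→(C,#,right)
state=C head=3 tape=00_#[#]001   (C,#)→(A,1,left)
state=A head=2 tape=00_[#]1001   (A,#)→(D,#,left)
state=D head=1 tape=00[_]#1001   (D,_)→(D,0,right)
state=D head=2 tape=000[#]1001   (D,#)→(B,_,right)
state=B head=3 tape=000_[1]001   (B,1)→(C,#,right)
state=C head=4 tape=000_#[0]01   (C,0)→(B,#,left)
state=B head=3 tape=000_[#]#01   (B,#)→(B,0,right)
state=B head=4 tape=000_0[#]01   (B,#)→(B,0,right)
state=B head=5 tape=000_00[0]1
Cell 0 holds 0 when M halts.

0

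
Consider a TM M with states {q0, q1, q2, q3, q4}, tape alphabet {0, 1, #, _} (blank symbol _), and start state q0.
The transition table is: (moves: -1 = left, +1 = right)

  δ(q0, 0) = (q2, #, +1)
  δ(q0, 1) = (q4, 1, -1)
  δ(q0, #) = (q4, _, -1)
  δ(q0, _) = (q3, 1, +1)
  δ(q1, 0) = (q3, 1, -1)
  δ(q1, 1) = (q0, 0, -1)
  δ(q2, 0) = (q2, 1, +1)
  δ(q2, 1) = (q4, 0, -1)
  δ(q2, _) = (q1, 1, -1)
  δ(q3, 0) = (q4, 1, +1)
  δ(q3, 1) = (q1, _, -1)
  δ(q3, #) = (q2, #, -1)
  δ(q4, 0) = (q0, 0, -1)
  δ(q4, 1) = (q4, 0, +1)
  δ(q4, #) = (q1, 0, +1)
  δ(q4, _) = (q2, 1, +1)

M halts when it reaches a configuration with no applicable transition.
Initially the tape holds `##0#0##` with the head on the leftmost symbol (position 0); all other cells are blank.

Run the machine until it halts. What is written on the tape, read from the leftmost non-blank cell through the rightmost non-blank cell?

q0 | __[#]#0#0##   read # → write _, move -1, go to q4
q4 | _[_]_#0#0##   read _ → write 1, move +1, go to q2
q2 | _1[_]#0#0##   read _ → write 1, move -1, go to q1
q1 | _[1]1#0#0##   read 1 → write 0, move -1, go to q0
q0 | [_]01#0#0##   read _ → write 1, move +1, go to q3
q3 | 1[0]1#0#0##   read 0 → write 1, move +1, go to q4
q4 | 11[1]#0#0##   read 1 → write 0, move +1, go to q4
q4 | 110[#]0#0##   read # → write 0, move +1, go to q1
q1 | 1100[0]#0##   read 0 → write 1, move -1, go to q3
q3 | 110[0]1#0##   read 0 → write 1, move +1, go to q4
q4 | 1101[1]#0##   read 1 → write 0, move +1, go to q4
q4 | 11010[#]0##   read # → write 0, move +1, go to q1
q1 | 110100[0]##   read 0 → write 1, move -1, go to q3
q3 | 11010[0]1##   read 0 → write 1, move +1, go to q4
q4 | 110101[1]##   read 1 → write 0, move +1, go to q4
q4 | 1101010[#]#   read # → write 0, move +1, go to q1
q1 | 11010100[#]
The non-blank tape span at halt is 11010100#.

11010100#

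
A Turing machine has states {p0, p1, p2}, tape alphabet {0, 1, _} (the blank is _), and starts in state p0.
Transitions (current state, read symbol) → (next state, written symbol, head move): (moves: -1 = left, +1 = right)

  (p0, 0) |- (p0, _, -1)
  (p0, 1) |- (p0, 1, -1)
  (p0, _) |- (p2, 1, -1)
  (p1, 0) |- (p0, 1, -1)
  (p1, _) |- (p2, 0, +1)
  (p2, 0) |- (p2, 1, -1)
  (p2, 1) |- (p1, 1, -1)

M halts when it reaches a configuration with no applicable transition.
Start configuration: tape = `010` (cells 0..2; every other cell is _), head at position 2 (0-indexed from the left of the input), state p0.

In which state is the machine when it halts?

p2

p0 | __01[0]   read 0 → write _, move -1, go to p0
p0 | __0[1]_   read 1 → write 1, move -1, go to p0
p0 | __[0]1_   read 0 → write _, move -1, go to p0
p0 | _[_]_1_   read _ → write 1, move -1, go to p2
p2 | [_]1_1_
No transition is defined for (p2, _); M halts in state p2.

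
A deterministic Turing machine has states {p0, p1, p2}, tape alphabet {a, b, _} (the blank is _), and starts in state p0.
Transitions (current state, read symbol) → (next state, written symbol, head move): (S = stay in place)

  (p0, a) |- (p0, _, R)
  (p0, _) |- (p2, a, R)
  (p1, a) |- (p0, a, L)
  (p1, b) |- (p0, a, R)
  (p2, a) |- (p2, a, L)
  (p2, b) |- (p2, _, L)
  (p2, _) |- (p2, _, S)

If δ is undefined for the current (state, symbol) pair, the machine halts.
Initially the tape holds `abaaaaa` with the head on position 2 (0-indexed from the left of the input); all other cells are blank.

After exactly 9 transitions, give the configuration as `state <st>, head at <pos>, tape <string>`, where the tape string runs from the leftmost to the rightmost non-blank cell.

state p2, head at 8, tape ab_____a

p0 | ab[a]aaaa__   read a → write _, move R, go to p0
p0 | ab_[a]aaa__   read a → write _, move R, go to p0
p0 | ab__[a]aa__   read a → write _, move R, go to p0
p0 | ab___[a]a__   read a → write _, move R, go to p0
p0 | ab____[a]__   read a → write _, move R, go to p0
p0 | ab_____[_]_   read _ → write a, move R, go to p2
p2 | ab_____a[_]   read _ → write _, move S, go to p2
p2 | ab_____a[_]   read _ → write _, move S, go to p2
p2 | ab_____a[_]   read _ → write _, move S, go to p2
p2 | ab_____a[_]
After 9 steps: state p2, head at 8, tape ab_____a.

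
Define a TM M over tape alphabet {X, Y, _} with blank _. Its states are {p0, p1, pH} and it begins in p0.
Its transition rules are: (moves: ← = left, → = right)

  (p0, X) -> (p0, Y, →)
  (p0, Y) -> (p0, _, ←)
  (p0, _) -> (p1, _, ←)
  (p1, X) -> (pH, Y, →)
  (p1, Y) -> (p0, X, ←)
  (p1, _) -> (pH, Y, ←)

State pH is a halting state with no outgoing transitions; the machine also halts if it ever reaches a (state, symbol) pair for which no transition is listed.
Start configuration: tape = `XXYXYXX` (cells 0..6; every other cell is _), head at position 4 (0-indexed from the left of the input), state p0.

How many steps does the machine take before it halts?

state=p0 head=4 tape=___XXYX[Y]XX   (p0,Y)→(p0,_,←)
state=p0 head=3 tape=___XXY[X]_XX   (p0,X)→(p0,Y,→)
state=p0 head=4 tape=___XXYY[_]XX   (p0,_)→(p1,_,←)
state=p1 head=3 tape=___XXY[Y]_XX   (p1,Y)→(p0,X,←)
state=p0 head=2 tape=___XX[Y]X_XX   (p0,Y)→(p0,_,←)
state=p0 head=1 tape=___X[X]_X_XX   (p0,X)→(p0,Y,→)
state=p0 head=2 tape=___XY[_]X_XX   (p0,_)→(p1,_,←)
state=p1 head=1 tape=___X[Y]_X_XX   (p1,Y)→(p0,X,←)
state=p0 head=0 tape=___[X]X_X_XX   (p0,X)→(p0,Y,→)
state=p0 head=1 tape=___Y[X]_X_XX   (p0,X)→(p0,Y,→)
state=p0 head=2 tape=___YY[_]X_XX   (p0,_)→(p1,_,←)
state=p1 head=1 tape=___Y[Y]_X_XX   (p1,Y)→(p0,X,←)
state=p0 head=0 tape=___[Y]X_X_XX   (p0,Y)→(p0,_,←)
state=p0 head=-1 tape=__[_]_X_X_XX   (p0,_)→(p1,_,←)
state=p1 head=-2 tape=_[_]__X_X_XX   (p1,_)→(pH,Y,←)
state=pH head=-3 tape=[_]Y__X_X_XX
M halts after 15 transitions.

15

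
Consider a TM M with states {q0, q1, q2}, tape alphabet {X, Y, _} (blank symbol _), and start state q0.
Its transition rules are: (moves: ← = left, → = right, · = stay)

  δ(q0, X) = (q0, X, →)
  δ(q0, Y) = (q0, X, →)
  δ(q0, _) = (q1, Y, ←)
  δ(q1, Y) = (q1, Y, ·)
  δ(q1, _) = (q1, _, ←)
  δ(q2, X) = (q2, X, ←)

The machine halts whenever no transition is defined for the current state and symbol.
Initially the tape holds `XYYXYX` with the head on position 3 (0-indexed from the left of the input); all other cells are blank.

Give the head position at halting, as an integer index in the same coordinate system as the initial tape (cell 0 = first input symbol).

5

q0 | XYY[X]YX_   read X → write X, move →, go to q0
q0 | XYYX[Y]X_   read Y → write X, move →, go to q0
q0 | XYYXX[X]_   read X → write X, move →, go to q0
q0 | XYYXXX[_]   read _ → write Y, move ←, go to q1
q1 | XYYXX[X]Y
At halt the head is at cell 5.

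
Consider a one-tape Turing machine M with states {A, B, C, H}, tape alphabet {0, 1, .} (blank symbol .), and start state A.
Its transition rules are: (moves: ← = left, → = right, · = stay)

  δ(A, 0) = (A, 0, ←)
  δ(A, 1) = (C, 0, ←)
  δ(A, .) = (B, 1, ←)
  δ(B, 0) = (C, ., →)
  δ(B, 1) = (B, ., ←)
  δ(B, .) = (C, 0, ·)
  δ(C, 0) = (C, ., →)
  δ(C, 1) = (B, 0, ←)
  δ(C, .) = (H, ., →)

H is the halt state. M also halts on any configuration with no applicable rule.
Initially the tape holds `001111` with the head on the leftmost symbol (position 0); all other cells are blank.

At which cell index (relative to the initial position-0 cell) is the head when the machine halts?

7

state=A head=0 tape=..[0]01111..   (A,0)→(A,0,←)
state=A head=-1 tape=.[.]001111..   (A,.)→(B,1,←)
state=B head=-2 tape=[.]1001111..   (B,.)→(C,0,·)
state=C head=-2 tape=[0]1001111..   (C,0)→(C,.,→)
state=C head=-1 tape=.[1]001111..   (C,1)→(B,0,←)
state=B head=-2 tape=[.]0001111..   (B,.)→(C,0,·)
state=C head=-2 tape=[0]0001111..   (C,0)→(C,.,→)
state=C head=-1 tape=.[0]001111..   (C,0)→(C,.,→)
state=C head=0 tape=..[0]01111..   (C,0)→(C,.,→)
state=C head=1 tape=...[0]1111..   (C,0)→(C,.,→)
state=C head=2 tape=....[1]111..   (C,1)→(B,0,←)
state=B head=1 tape=...[.]0111..   (B,.)→(C,0,·)
state=C head=1 tape=...[0]0111..   (C,0)→(C,.,→)
state=C head=2 tape=....[0]111..   (C,0)→(C,.,→)
state=C head=3 tape=.....[1]11..   (C,1)→(B,0,←)
state=B head=2 tape=....[.]011..   (B,.)→(C,0,·)
state=C head=2 tape=....[0]011..   (C,0)→(C,.,→)
state=C head=3 tape=.....[0]11..   (C,0)→(C,.,→)
state=C head=4 tape=......[1]1..   (C,1)→(B,0,←)
state=B head=3 tape=.....[.]01..   (B,.)→(C,0,·)
state=C head=3 tape=.....[0]01..   (C,0)→(C,.,→)
state=C head=4 tape=......[0]1..   (C,0)→(C,.,→)
state=C head=5 tape=.......[1]..   (C,1)→(B,0,←)
state=B head=4 tape=......[.]0..   (B,.)→(C,0,·)
state=C head=4 tape=......[0]0..   (C,0)→(C,.,→)
state=C head=5 tape=.......[0]..   (C,0)→(C,.,→)
state=C head=6 tape=........[.].   (C,.)→(H,.,→)
state=H head=7 tape=.........[.]
At halt the head is at cell 7.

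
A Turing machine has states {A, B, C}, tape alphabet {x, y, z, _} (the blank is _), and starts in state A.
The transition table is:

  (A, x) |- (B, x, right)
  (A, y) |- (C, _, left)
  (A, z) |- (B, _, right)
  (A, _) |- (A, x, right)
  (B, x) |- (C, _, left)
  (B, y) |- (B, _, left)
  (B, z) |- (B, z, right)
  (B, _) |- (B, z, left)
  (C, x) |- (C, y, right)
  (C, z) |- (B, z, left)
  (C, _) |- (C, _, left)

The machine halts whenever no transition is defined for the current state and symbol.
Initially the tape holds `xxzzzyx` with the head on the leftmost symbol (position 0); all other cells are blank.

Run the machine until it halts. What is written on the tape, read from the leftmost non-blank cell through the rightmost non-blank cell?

A | [x]xzzzyx   read x → write x, move right, go to B
B | x[x]zzzyx   read x → write _, move left, go to C
C | [x]_zzzyx   read x → write y, move right, go to C
C | y[_]zzzyx   read _ → write _, move left, go to C
C | [y]_zzzyx
The non-blank tape span at halt is y_zzzyx.

y_zzzyx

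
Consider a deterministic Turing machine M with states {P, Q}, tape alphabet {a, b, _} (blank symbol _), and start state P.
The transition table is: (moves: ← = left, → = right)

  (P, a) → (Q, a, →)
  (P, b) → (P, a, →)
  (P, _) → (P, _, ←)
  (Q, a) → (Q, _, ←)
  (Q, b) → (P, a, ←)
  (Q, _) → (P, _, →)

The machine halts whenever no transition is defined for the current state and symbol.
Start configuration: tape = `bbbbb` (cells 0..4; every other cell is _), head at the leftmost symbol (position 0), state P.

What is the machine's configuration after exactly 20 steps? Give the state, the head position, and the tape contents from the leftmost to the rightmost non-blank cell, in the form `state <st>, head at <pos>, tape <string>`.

state P, head at 6, tape aaaaa

state=P head=0 tape=[b]bbbb__   (P,b)→(P,a,→)
state=P head=1 tape=a[b]bbb__   (P,b)→(P,a,→)
state=P head=2 tape=aa[b]bb__   (P,b)→(P,a,→)
state=P head=3 tape=aaa[b]b__   (P,b)→(P,a,→)
state=P head=4 tape=aaaa[b]__   (P,b)→(P,a,→)
state=P head=5 tape=aaaaa[_]_   (P,_)→(P,_,←)
state=P head=4 tape=aaaa[a]__   (P,a)→(Q,a,→)
state=Q head=5 tape=aaaaa[_]_   (Q,_)→(P,_,→)
state=P head=6 tape=aaaaa_[_]   (P,_)→(P,_,←)
state=P head=5 tape=aaaaa[_]_   (P,_)→(P,_,←)
state=P head=4 tape=aaaa[a]__   (P,a)→(Q,a,→)
state=Q head=5 tape=aaaaa[_]_   (Q,_)→(P,_,→)
state=P head=6 tape=aaaaa_[_]   (P,_)→(P,_,←)
state=P head=5 tape=aaaaa[_]_   (P,_)→(P,_,←)
state=P head=4 tape=aaaa[a]__   (P,a)→(Q,a,→)
state=Q head=5 tape=aaaaa[_]_   (Q,_)→(P,_,→)
state=P head=6 tape=aaaaa_[_]   (P,_)→(P,_,←)
state=P head=5 tape=aaaaa[_]_   (P,_)→(P,_,←)
state=P head=4 tape=aaaa[a]__   (P,a)→(Q,a,→)
state=Q head=5 tape=aaaaa[_]_   (Q,_)→(P,_,→)
state=P head=6 tape=aaaaa_[_]
After 20 steps: state P, head at 6, tape aaaaa.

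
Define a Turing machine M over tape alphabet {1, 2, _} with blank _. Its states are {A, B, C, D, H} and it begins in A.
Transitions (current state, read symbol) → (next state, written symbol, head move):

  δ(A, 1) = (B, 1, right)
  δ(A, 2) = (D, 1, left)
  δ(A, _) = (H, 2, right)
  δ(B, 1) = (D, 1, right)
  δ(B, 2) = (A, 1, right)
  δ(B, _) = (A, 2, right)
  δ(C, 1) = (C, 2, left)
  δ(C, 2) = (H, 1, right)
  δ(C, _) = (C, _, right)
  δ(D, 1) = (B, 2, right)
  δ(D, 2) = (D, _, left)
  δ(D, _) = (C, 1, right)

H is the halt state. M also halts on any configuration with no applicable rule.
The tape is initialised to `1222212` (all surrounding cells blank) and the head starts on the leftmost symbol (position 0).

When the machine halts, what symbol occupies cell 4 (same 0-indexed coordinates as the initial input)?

1

state=A head=0 tape=[1]222212   (A,1)→(B,1,right)
state=B head=1 tape=1[2]22212   (B,2)→(A,1,right)
state=A head=2 tape=11[2]2212   (A,2)→(D,1,left)
state=D head=1 tape=1[1]12212   (D,1)→(B,2,right)
state=B head=2 tape=12[1]2212   (B,1)→(D,1,right)
state=D head=3 tape=121[2]212   (D,2)→(D,_,left)
state=D head=2 tape=12[1]_212   (D,1)→(B,2,right)
state=B head=3 tape=122[_]212   (B,_)→(A,2,right)
state=A head=4 tape=1222[2]12   (A,2)→(D,1,left)
state=D head=3 tape=122[2]112   (D,2)→(D,_,left)
state=D head=2 tape=12[2]_112   (D,2)→(D,_,left)
state=D head=1 tape=1[2]__112   (D,2)→(D,_,left)
state=D head=0 tape=[1]___112   (D,1)→(B,2,right)
state=B head=1 tape=2[_]__112   (B,_)→(A,2,right)
state=A head=2 tape=22[_]_112   (A,_)→(H,2,right)
state=H head=3 tape=222[_]112
Cell 4 holds 1 when M halts.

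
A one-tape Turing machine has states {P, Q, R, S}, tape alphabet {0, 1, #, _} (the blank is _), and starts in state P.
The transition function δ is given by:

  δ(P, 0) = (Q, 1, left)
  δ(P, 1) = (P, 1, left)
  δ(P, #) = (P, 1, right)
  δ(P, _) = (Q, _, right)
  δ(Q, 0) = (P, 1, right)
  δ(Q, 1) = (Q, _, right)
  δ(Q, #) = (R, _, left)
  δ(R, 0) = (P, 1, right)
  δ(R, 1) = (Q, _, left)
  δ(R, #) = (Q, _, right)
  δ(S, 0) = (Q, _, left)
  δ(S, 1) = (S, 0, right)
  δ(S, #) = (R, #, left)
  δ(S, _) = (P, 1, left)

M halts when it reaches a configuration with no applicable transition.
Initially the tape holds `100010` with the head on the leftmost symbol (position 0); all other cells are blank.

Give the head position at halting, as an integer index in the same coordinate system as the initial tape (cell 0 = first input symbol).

state=P head=0 tape=_[1]00010__   (P,1)→(P,1,left)
state=P head=-1 tape=[_]100010__   (P,_)→(Q,_,right)
state=Q head=0 tape=_[1]00010__   (Q,1)→(Q,_,right)
state=Q head=1 tape=__[0]0010__   (Q,0)→(P,1,right)
state=P head=2 tape=__1[0]010__   (P,0)→(Q,1,left)
state=Q head=1 tape=__[1]1010__   (Q,1)→(Q,_,right)
state=Q head=2 tape=___[1]010__   (Q,1)→(Q,_,right)
state=Q head=3 tape=____[0]10__   (Q,0)→(P,1,right)
state=P head=4 tape=____1[1]0__   (P,1)→(P,1,left)
state=P head=3 tape=____[1]10__   (P,1)→(P,1,left)
state=P head=2 tape=___[_]110__   (P,_)→(Q,_,right)
state=Q head=3 tape=____[1]10__   (Q,1)→(Q,_,right)
state=Q head=4 tape=_____[1]0__   (Q,1)→(Q,_,right)
state=Q head=5 tape=______[0]__   (Q,0)→(P,1,right)
state=P head=6 tape=______1[_]_   (P,_)→(Q,_,right)
state=Q head=7 tape=______1_[_]
At halt the head is at cell 7.

7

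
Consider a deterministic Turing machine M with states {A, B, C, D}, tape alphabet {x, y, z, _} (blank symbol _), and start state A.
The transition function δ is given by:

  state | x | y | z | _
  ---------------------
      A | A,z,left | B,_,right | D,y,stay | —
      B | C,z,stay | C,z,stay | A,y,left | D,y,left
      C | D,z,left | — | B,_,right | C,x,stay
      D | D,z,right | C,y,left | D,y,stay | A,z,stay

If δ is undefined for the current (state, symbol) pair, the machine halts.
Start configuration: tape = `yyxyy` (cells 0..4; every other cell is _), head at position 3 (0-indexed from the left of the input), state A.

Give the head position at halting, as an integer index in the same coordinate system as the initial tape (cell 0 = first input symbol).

0

A | yyx[y]y__   read y → write _, move right, go to B
B | yyx_[y]__   read y → write z, move stay, go to C
C | yyx_[z]__   read z → write _, move right, go to B
B | yyx__[_]_   read _ → write y, move left, go to D
D | yyx_[_]y_   read _ → write z, move stay, go to A
A | yyx_[z]y_   read z → write y, move stay, go to D
D | yyx_[y]y_   read y → write y, move left, go to C
C | yyx[_]yy_   read _ → write x, move stay, go to C
C | yyx[x]yy_   read x → write z, move left, go to D
D | yy[x]zyy_   read x → write z, move right, go to D
D | yyz[z]yy_   read z → write y, move stay, go to D
D | yyz[y]yy_   read y → write y, move left, go to C
C | yy[z]yyy_   read z → write _, move right, go to B
B | yy_[y]yy_   read y → write z, move stay, go to C
C | yy_[z]yy_   read z → write _, move right, go to B
B | yy__[y]y_   read y → write z, move stay, go to C
C | yy__[z]y_   read z → write _, move right, go to B
B | yy___[y]_   read y → write z, move stay, go to C
C | yy___[z]_   read z → write _, move right, go to B
B | yy____[_]   read _ → write y, move left, go to D
D | yy___[_]y   read _ → write z, move stay, go to A
A | yy___[z]y   read z → write y, move stay, go to D
D | yy___[y]y   read y → write y, move left, go to C
C | yy__[_]yy   read _ → write x, move stay, go to C
C | yy__[x]yy   read x → write z, move left, go to D
D | yy_[_]zyy   read _ → write z, move stay, go to A
A | yy_[z]zyy   read z → write y, move stay, go to D
D | yy_[y]zyy   read y → write y, move left, go to C
C | yy[_]yzyy   read _ → write x, move stay, go to C
C | yy[x]yzyy   read x → write z, move left, go to D
D | y[y]zyzyy   read y → write y, move left, go to C
C | [y]yzyzyy
At halt the head is at cell 0.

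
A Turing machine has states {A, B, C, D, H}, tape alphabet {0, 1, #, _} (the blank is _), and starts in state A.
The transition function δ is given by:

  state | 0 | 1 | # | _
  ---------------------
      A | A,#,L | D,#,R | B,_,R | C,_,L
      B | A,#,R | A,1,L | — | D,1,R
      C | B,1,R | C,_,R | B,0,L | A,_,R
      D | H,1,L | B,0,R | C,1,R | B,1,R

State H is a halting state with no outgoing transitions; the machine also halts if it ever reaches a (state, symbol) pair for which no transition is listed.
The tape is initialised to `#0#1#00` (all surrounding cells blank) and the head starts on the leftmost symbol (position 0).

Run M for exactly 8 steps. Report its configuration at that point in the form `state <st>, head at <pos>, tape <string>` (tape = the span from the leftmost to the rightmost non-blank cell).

state H, head at 0, tape 11_1#00

A | [#]0#1#00   read # → write _, move R, go to B
B | _[0]#1#00   read 0 → write #, move R, go to A
A | _#[#]1#00   read # → write _, move R, go to B
B | _#_[1]#00   read 1 → write 1, move L, go to A
A | _#[_]1#00   read _ → write _, move L, go to C
C | _[#]_1#00   read # → write 0, move L, go to B
B | [_]0_1#00   read _ → write 1, move R, go to D
D | 1[0]_1#00   read 0 → write 1, move L, go to H
H | [1]1_1#00
After 8 steps: state H, head at 0, tape 11_1#00.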